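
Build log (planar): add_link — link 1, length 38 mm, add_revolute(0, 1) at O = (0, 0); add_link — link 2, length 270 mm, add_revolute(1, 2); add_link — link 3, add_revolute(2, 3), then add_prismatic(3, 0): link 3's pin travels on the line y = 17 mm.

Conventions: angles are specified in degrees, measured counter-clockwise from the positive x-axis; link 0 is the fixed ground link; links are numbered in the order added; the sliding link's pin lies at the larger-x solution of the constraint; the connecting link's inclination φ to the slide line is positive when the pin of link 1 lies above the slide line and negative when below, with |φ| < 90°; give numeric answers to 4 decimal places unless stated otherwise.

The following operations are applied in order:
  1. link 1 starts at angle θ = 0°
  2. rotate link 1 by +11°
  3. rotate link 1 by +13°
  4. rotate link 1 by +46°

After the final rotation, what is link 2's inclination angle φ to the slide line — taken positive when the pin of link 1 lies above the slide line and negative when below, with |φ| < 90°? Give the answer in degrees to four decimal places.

geometry: r = 38 mm, L = 270 mm, e = 17 mm; θ starts at 0°
rotate link 1 by +11°: θ ← 0° +11° = 11°
rotate link 1 by +13°: θ ← 11° +13° = 24°
rotate link 1 by +46°: θ ← 24° +46° = 70°
h = r sin θ − e = 35.708320 − 17 = 18.708320
sin φ = h / L = 18.708320 / 270 = 0.06929007
φ = arcsin(0.06929007) = 3.973212°

3.9732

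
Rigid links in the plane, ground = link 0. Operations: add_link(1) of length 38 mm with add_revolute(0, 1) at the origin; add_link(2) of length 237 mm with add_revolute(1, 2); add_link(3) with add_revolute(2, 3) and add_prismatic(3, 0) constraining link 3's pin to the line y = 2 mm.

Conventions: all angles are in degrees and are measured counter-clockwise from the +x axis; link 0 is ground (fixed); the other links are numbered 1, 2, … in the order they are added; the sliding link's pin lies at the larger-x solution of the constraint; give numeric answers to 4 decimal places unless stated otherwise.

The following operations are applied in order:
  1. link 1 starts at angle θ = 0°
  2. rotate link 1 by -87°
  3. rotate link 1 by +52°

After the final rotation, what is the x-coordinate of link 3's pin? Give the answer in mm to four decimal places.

geometry: r = 38 mm, L = 237 mm, e = 2 mm; θ starts at 0°
rotate link 1 by -87°: θ ← 0° -87° = -87°
rotate link 1 by +52°: θ ← -87° +52° = -35°
crank pin P = (r cos θ, r sin θ) = (31.127778, -21.795905)
h = r sin θ − e = -21.795905 − 2 = -23.795905
x = r cos θ + √(L² − h²) = 31.127778 + 235.802364 = 266.930142

266.9301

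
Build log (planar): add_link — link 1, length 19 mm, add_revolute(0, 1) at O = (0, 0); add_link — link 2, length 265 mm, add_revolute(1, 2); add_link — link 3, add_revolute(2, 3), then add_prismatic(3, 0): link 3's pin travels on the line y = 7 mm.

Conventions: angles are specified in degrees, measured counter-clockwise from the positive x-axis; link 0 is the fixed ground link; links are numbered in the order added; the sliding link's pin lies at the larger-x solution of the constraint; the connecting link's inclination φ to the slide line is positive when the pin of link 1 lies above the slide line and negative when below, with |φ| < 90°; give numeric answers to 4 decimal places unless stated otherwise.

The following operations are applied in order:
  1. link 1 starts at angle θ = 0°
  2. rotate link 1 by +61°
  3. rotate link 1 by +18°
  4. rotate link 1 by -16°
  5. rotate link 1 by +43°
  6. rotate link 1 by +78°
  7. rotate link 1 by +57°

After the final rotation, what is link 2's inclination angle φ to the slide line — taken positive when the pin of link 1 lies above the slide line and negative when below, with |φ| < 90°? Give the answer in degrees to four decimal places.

geometry: r = 19 mm, L = 265 mm, e = 7 mm; θ starts at 0°
rotate link 1 by +61°: θ ← 0° +61° = 61°
rotate link 1 by +18°: θ ← 61° +18° = 79°
rotate link 1 by -16°: θ ← 79° -16° = 63°
rotate link 1 by +43°: θ ← 63° +43° = 106°
rotate link 1 by +78°: θ ← 106° +78° = 184°
rotate link 1 by +57°: θ ← 184° +57° = 241°
h = r sin θ − e = -16.617774 − 7 = -23.617774
sin φ = h / L = -23.617774 / 265 = -0.08912368
φ = arcsin(-0.08912368) = -5.113195°

-5.1132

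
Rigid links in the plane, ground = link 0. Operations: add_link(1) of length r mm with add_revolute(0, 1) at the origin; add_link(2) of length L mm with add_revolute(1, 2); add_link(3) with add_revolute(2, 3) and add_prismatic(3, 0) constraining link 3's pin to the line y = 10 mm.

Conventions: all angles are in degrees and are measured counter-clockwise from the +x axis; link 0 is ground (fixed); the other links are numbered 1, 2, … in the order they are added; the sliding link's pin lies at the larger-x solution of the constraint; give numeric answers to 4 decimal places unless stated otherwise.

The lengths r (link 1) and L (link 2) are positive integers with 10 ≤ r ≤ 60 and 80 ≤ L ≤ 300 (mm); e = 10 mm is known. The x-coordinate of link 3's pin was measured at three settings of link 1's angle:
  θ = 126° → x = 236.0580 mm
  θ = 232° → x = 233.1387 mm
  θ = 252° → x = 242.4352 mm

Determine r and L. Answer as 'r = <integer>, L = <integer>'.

constraint per measurement: (x − r cos θ)² + (r sin θ − e)² = L²
subtracting the θ₁ and θ₂ equations cancels the r² and L² terms:
r = (x₁² − x₂²) / (2[(x₁cos θ₁ + e sin θ₁) − (x₂cos θ₂ + e sin θ₂)]) = 33.0001 → r = 33
L² = (x₁ − r cos θ₁)² + (r sin θ₁ − e)² = 65536.0213 → L = 256.0000 → L = 256
check at θ₃=252°: x = 242.4352 (printed 242.4352) ✓

r = 33, L = 256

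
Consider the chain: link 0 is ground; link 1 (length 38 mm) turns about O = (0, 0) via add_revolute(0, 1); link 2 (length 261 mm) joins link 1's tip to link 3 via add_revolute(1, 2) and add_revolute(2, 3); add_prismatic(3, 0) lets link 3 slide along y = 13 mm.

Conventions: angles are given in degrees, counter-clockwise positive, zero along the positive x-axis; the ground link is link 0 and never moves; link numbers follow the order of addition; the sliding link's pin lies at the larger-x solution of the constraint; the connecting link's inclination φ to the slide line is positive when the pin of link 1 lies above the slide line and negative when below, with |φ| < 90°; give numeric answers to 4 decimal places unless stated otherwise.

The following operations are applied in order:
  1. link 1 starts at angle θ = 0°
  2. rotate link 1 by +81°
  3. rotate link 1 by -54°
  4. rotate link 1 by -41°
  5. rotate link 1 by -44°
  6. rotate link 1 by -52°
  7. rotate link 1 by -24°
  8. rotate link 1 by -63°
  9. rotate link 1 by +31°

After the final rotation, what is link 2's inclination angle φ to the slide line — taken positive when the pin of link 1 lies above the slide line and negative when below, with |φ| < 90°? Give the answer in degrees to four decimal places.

geometry: r = 38 mm, L = 261 mm, e = 13 mm; θ starts at 0°
rotate link 1 by +81°: θ ← 0° +81° = 81°
rotate link 1 by -54°: θ ← 81° -54° = 27°
rotate link 1 by -41°: θ ← 27° -41° = -14°
rotate link 1 by -44°: θ ← -14° -44° = -58°
rotate link 1 by -52°: θ ← -58° -52° = -110°
rotate link 1 by -24°: θ ← -110° -24° = -134°
rotate link 1 by -63°: θ ← -134° -63° = -197°
rotate link 1 by +31°: θ ← -197° +31° = -166°
h = r sin θ − e = -9.193032 − 13 = -22.193032
sin φ = h / L = -22.193032 / 261 = -0.08503077
φ = arcsin(-0.08503077) = -4.877795°

-4.8778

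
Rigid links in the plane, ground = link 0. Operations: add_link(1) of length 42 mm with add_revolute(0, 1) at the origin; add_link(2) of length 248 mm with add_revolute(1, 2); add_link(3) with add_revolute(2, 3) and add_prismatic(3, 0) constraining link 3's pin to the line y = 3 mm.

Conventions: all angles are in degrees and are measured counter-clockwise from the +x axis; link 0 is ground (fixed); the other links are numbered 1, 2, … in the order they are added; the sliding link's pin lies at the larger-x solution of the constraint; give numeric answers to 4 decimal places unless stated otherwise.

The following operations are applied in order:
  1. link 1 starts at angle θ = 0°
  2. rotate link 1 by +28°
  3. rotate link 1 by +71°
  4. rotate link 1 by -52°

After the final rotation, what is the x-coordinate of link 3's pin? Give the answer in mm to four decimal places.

geometry: r = 42 mm, L = 248 mm, e = 3 mm; θ starts at 0°
rotate link 1 by +28°: θ ← 0° +28° = 28°
rotate link 1 by +71°: θ ← 28° +71° = 99°
rotate link 1 by -52°: θ ← 99° -52° = 47°
crank pin P = (r cos θ, r sin θ) = (28.643931, 30.716855)
h = r sin θ − e = 30.716855 − 3 = 27.716855
x = r cos θ + √(L² − h²) = 28.643931 + 246.446294 = 275.090225

275.0902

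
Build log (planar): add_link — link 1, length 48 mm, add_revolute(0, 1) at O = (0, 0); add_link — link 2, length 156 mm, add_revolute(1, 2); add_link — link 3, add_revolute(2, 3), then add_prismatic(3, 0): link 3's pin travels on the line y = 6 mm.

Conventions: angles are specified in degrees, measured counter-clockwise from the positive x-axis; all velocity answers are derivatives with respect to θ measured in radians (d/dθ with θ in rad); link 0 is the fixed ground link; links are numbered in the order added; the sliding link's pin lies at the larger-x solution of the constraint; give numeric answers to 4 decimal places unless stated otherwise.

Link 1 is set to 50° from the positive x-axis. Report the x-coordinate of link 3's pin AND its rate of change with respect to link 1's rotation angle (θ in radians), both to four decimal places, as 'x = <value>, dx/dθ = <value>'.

geometry: r = 48 mm, L = 156 mm, e = 6 mm
crank pin P = (r cos θ, r sin θ) = (30.853805, 36.770133)
h = r sin θ − e = 36.770133 − 6 = 30.770133
x = r cos θ + √(L² − h²) = 30.853805 + 152.935277 = 183.789082
dx/dθ = −r sin θ − h·r cos θ/√(L² − h²) (θ in radians; h = 30.770133) = -42.977829

x = 183.7891, dx/dθ = -42.9778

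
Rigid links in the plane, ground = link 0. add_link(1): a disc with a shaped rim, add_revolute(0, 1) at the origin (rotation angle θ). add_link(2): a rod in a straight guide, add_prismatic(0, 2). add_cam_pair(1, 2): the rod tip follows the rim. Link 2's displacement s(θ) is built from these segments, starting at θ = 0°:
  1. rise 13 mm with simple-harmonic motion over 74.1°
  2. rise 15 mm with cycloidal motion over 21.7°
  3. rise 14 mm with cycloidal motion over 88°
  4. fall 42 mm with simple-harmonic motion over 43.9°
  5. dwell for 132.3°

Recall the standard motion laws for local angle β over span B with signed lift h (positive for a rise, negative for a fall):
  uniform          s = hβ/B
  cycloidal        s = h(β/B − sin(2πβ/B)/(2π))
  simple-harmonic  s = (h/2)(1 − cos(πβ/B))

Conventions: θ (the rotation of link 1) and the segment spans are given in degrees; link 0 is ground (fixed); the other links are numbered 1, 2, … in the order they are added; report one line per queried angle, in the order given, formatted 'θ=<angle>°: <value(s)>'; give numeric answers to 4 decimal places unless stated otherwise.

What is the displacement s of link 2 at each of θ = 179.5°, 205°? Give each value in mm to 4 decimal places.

segment 1 (0° to 74.1°, simple-harmonic, h = 13) is passed completely: s = 0.0000 + (13) = 13.0000
segment 2 (74.1° to 95.8°, cycloidal, h = 15) is passed completely: s = 13.0000 + (15) = 28.0000
θ = 179.5° falls in segment 3 (95.8° to 183.8°, cycloidal, h = 14): β = 179.5 − 95.8 = 83.7°, B = 88°; Δs = 14·(0.9511 − sin(2π·0.9511)/(2π)) = 13.9893; s = 28.0000 + 13.9893 = 41.9893
segment 3 (95.8° to 183.8°, cycloidal, h = 14) is passed completely: s = 28.0000 + (14) = 42.0000
θ = 205° falls in segment 4 (183.8° to 227.7°, simple-harmonic, h = -42): β = 205 − 183.8 = 21.2°, B = 43.9°; Δs = -42/2·(1 − cos(π·0.4829)) = -19.8734; s = 42.0000 − 19.8734 = 22.1266

θ=179.5°: 41.9893
θ=205°: 22.1266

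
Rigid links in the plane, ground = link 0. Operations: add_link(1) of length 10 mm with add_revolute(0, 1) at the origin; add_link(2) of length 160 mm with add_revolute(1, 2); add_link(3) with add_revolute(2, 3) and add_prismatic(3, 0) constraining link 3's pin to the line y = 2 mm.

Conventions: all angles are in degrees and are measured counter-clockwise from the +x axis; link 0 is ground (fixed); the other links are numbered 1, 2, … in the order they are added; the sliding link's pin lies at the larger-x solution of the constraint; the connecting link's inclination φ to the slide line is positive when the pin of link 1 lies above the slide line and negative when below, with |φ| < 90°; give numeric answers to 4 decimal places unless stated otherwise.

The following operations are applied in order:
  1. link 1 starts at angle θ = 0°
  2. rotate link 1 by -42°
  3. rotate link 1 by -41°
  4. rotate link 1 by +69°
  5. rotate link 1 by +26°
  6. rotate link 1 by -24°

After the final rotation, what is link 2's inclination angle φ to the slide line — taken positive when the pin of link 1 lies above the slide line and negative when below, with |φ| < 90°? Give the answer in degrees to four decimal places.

geometry: r = 10 mm, L = 160 mm, e = 2 mm; θ starts at 0°
rotate link 1 by -42°: θ ← 0° -42° = -42°
rotate link 1 by -41°: θ ← -42° -41° = -83°
rotate link 1 by +69°: θ ← -83° +69° = -14°
rotate link 1 by +26°: θ ← -14° +26° = 12°
rotate link 1 by -24°: θ ← 12° -24° = -12°
h = r sin θ − e = -2.079117 − 2 = -4.079117
sin φ = h / L = -4.079117 / 160 = -0.02549448
φ = arcsin(-0.02549448) = -1.460884°

-1.4609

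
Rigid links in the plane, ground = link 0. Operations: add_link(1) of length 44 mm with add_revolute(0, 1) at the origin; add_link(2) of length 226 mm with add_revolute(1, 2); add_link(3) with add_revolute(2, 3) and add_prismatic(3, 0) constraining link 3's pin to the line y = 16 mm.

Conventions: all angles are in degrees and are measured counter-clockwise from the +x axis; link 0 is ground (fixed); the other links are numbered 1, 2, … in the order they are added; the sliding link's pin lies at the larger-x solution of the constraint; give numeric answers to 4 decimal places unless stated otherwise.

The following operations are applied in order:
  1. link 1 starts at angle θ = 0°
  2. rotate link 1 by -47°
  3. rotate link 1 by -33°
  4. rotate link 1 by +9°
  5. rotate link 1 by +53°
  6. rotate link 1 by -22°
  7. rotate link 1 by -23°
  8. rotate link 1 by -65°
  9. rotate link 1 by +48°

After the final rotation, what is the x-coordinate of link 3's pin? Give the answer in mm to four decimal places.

geometry: r = 44 mm, L = 226 mm, e = 16 mm; θ starts at 0°
rotate link 1 by -47°: θ ← 0° -47° = -47°
rotate link 1 by -33°: θ ← -47° -33° = -80°
rotate link 1 by +9°: θ ← -80° +9° = -71°
rotate link 1 by +53°: θ ← -71° +53° = -18°
rotate link 1 by -22°: θ ← -18° -22° = -40°
rotate link 1 by -23°: θ ← -40° -23° = -63°
rotate link 1 by -65°: θ ← -63° -65° = -128°
rotate link 1 by +48°: θ ← -128° +48° = -80°
crank pin P = (r cos θ, r sin θ) = (7.640520, -43.331541)
h = r sin θ − e = -43.331541 − 16 = -59.331541
x = r cos θ + √(L² − h²) = 7.640520 + 218.072851 = 225.713371

225.7134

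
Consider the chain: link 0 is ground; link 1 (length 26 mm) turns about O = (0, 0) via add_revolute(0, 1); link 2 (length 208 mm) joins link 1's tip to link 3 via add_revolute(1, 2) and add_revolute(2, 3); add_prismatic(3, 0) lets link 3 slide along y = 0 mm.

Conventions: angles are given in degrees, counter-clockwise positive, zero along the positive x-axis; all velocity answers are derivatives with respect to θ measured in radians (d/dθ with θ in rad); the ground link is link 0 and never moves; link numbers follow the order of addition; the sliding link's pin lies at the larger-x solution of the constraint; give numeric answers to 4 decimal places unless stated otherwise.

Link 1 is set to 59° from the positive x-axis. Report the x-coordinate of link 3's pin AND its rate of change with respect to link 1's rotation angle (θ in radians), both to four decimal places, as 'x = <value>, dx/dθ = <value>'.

geometry: r = 26 mm, L = 208 mm, e = 0 mm
crank pin P = (r cos θ, r sin θ) = (13.390990, 22.286350)
h = r sin θ − e = 22.286350 − 0 = 22.286350
x = r cos θ + √(L² − h²) = 13.390990 + 206.802608 = 220.193598
dx/dθ = −r sin θ − h·r cos θ/√(L² − h²) (θ in radians; h = 22.286350) = -23.729447

x = 220.1936, dx/dθ = -23.7294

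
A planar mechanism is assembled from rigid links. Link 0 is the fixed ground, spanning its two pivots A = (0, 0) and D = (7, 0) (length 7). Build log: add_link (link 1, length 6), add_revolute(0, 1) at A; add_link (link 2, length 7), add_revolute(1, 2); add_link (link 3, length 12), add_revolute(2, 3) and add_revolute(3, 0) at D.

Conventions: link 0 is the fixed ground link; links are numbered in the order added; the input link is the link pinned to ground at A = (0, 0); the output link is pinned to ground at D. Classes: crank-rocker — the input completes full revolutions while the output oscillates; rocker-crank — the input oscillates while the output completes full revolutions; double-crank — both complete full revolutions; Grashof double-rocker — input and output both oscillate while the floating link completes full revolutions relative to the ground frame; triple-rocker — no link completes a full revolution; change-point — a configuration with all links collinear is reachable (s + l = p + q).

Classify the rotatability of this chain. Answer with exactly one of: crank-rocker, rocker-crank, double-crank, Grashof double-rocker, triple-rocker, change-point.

lengths: ground=7, input=6, coupler=7, output=12
sorted: s=6 (shortest), l=12 (longest), p+q=14
s + l = 18 vs p + q = 14
s + l > p + q → non-Grashof → no link fully rotates → triple-rocker

triple-rocker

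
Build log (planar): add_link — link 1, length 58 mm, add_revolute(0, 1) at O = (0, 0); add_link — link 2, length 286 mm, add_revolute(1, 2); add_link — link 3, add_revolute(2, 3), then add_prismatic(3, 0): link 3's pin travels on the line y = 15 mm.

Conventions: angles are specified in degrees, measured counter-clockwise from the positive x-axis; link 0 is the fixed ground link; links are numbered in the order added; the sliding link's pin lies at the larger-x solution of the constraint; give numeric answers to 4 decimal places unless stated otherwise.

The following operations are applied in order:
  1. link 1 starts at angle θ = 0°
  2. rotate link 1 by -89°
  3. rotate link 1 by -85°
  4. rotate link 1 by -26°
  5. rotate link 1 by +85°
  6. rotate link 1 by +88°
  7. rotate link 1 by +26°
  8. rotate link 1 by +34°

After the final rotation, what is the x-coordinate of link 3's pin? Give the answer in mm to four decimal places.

geometry: r = 58 mm, L = 286 mm, e = 15 mm; θ starts at 0°
rotate link 1 by -89°: θ ← 0° -89° = -89°
rotate link 1 by -85°: θ ← -89° -85° = -174°
rotate link 1 by -26°: θ ← -174° -26° = -200°
rotate link 1 by +85°: θ ← -200° +85° = -115°
rotate link 1 by +88°: θ ← -115° +88° = -27°
rotate link 1 by +26°: θ ← -27° +26° = -1°
rotate link 1 by +34°: θ ← -1° +34° = 33°
crank pin P = (r cos θ, r sin θ) = (48.642893, 31.589064)
h = r sin θ − e = 31.589064 − 15 = 16.589064
x = r cos θ + √(L² − h²) = 48.642893 + 285.518481 = 334.161374

334.1614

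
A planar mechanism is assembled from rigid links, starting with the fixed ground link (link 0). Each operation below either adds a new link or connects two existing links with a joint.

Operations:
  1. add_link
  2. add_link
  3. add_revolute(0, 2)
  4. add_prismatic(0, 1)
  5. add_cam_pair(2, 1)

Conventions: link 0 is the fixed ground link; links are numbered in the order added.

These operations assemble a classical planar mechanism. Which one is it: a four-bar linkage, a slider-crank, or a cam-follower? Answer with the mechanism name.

links: 3 (incl. ground); joints: 1 revolute, 1 prismatic, 1 higher (cam) pair, forming one closed loop
3 links, revolute + prismatic + higher pair in one loop → cam-follower

cam-follower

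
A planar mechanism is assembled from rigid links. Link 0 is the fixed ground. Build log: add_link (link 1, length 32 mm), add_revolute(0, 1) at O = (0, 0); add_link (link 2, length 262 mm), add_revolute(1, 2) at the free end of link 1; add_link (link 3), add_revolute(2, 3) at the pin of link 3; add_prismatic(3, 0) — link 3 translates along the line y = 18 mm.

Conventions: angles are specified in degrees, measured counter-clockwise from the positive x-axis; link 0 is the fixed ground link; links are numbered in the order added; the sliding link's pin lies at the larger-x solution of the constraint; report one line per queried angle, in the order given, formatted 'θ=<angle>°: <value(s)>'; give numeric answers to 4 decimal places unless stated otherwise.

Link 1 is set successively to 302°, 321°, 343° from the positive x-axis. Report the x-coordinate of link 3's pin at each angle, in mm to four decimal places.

geometry: r = 32 mm, L = 262 mm, e = 18 mm
θ=302°: crank pin P = (r cos θ, r sin θ) = (16.957416, -27.137539)
θ=302°: h = r sin θ − e = -27.137539 − 18 = -45.137539
θ=302°: x = r cos θ + √(L² − h²) = 16.957416 + 258.082550 = 275.039966
θ=321°: crank pin P = (r cos θ, r sin θ) = (24.868671, -20.138253)
θ=321°: h = r sin θ − e = -20.138253 − 18 = -38.138253
θ=321°: x = r cos θ + √(L² − h²) = 24.868671 + 259.209324 = 284.077995
θ=343°: crank pin P = (r cos θ, r sin θ) = (30.601752, -9.355895)
θ=343°: h = r sin θ − e = -9.355895 − 18 = -27.355895
θ=343°: x = r cos θ + √(L² − h²) = 30.601752 + 260.567947 = 291.169699

θ=302°: 275.0400
θ=321°: 284.0780
θ=343°: 291.1697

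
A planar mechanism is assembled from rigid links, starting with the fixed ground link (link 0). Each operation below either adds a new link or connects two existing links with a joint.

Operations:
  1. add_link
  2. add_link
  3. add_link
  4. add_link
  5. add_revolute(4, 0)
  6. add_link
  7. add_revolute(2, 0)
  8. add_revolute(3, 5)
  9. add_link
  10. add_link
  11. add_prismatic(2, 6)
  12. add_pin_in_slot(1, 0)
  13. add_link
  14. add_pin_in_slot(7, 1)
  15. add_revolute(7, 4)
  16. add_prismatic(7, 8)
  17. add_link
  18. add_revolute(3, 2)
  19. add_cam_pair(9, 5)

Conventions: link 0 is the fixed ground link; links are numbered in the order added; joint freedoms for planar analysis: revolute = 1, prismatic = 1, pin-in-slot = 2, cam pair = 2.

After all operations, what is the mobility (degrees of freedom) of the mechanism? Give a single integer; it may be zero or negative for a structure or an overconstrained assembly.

(L,J1,J2)=(1,0,0); link0 fixed
link1: (2,0,0)
link2: (3,0,0)
link3: (4,0,0)
link4: (5,0,0)
R 4-0 [J1]: (5,1,0)
link5: (6,1,0)
R 2-0 [J1]: (6,2,0)
R 3-5 [J1]: (6,3,0)
link6: (7,3,0)
link7: (8,3,0)
P 2-6 [J1]: (8,4,0)
PS 1-0 [J2]: (8,4,1)
link8: (9,4,1)
PS 7-1 [J2]: (9,4,2)
R 7-4 [J1]: (9,5,2)
P 7-8 [J1]: (9,6,2)
link9: (10,6,2)
R 3-2 [J1]: (10,7,2)
C 9-5 [J2]: (10,7,3)
Grübler: 3·9 − 2·7 − 3 = 10

M = 10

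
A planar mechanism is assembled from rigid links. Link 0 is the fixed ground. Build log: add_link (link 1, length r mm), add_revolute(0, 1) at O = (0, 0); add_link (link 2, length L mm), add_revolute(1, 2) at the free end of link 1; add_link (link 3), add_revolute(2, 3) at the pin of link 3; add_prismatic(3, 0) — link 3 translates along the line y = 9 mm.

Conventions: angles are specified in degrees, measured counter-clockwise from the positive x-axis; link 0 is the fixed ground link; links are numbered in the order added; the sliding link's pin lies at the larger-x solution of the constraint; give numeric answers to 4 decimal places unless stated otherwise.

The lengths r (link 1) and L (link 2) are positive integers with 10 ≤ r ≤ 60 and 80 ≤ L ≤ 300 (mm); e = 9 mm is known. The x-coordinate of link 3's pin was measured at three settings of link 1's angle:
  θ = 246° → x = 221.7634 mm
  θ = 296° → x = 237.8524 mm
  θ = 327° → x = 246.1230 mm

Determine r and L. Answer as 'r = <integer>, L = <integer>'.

constraint per measurement: (x − r cos θ)² + (r sin θ − e)² = L²
subtracting the θ₁ and θ₂ equations cancels the r² and L² terms:
r = (x₁² − x₂²) / (2[(x₁cos θ₁ + e sin θ₁) − (x₂cos θ₂ + e sin θ₂)]) = 18.9999 → r = 19
L² = (x₁ − r cos θ₁)² + (r sin θ₁ − e)² = 53361.0116 → L = 231.0000 → L = 231
check at θ₃=327°: x = 246.1230 (printed 246.1230) ✓

r = 19, L = 231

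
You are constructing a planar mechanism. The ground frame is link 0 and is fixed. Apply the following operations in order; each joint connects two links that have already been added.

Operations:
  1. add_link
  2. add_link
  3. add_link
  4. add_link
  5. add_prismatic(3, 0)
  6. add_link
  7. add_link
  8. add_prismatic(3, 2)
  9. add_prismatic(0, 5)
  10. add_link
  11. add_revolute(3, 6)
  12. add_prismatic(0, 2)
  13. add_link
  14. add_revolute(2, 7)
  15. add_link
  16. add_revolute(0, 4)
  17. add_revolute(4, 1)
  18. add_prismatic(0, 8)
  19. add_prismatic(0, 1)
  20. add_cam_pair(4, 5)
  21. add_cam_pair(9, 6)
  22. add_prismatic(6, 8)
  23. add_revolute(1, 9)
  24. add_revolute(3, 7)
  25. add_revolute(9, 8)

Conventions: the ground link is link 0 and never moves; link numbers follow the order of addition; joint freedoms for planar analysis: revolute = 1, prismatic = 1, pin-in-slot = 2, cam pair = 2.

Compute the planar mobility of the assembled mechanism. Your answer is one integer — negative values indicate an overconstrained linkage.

link 0 = ground. State L|J1|J2 = 1|0|0
+link1  2|0|0
+link2  3|0|0
+link3  4|0|0
+link4  5|0|0
P(3,0) f=1→J1  5|1|0
+link5  6|1|0
+link6  7|1|0
P(3,2) f=1→J1  7|2|0
P(0,5) f=1→J1  7|3|0
+link7  8|3|0
R(3,6) f=1→J1  8|4|0
P(0,2) f=1→J1  8|5|0
+link8  9|5|0
R(2,7) f=1→J1  9|6|0
+link9  10|6|0
R(0,4) f=1→J1  10|7|0
R(4,1) f=1→J1  10|8|0
P(0,8) f=1→J1  10|9|0
P(0,1) f=1→J1  10|10|0
C(4,5) f=2→J2  10|10|1
C(9,6) f=2→J2  10|10|2
P(6,8) f=1→J1  10|11|2
R(1,9) f=1→J1  10|12|2
R(3,7) f=1→J1  10|13|2
R(9,8) f=1→J1  10|14|2
M = 3(10−1)−2·14−2 = 27−28−2 = -3

M = -3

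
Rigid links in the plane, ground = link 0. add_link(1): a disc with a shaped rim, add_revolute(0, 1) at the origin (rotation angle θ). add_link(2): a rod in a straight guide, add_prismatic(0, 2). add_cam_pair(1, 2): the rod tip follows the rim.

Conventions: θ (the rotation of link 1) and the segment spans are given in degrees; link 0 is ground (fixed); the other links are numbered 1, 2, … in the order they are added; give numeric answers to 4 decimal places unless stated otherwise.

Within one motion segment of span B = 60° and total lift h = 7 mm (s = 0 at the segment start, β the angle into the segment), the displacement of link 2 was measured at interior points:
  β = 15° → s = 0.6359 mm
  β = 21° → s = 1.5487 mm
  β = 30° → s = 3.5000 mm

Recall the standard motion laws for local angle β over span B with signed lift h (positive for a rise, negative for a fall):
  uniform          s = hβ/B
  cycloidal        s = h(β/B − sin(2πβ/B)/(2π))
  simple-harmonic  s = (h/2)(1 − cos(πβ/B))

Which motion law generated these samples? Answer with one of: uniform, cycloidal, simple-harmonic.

candidates at β/B = r: uniform s = h·r (linear in β); cycloidal s = h·(r − sin(2πr)/(2π)); simple-harmonic s = (h/2)(1 − cos(πr))
β=15°: printed 0.6359 | uniform 1.7500, cycloidal 0.6359, simple-harmonic 1.0251
β=21°: printed 1.5487 | uniform 2.4500, cycloidal 1.5487, simple-harmonic 1.9110
β=30°: printed 3.5000 | uniform 3.5000, cycloidal 3.5000, simple-harmonic 3.5000
only one law matches every sample → cycloidal

cycloidal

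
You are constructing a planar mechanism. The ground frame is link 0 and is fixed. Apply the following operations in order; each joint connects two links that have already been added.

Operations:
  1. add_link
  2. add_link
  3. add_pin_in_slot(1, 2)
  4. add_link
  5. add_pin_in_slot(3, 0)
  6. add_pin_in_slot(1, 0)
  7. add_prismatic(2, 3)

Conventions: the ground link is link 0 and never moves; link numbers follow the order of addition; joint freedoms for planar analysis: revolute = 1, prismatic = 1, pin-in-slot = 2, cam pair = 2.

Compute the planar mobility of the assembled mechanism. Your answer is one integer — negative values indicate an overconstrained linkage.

ground; <1,0,0>
#1 <2,0,0>
#2 <3,0,0>
PS:1↔2 J2 <3,0,1>
#3 <4,0,1>
PS:3↔0 J2 <4,0,2>
PS:1↔0 J2 <4,0,3>
P:2↔3 J1 <4,1,3>
3×3 − 2×1 − 1×3 = 4

M = 4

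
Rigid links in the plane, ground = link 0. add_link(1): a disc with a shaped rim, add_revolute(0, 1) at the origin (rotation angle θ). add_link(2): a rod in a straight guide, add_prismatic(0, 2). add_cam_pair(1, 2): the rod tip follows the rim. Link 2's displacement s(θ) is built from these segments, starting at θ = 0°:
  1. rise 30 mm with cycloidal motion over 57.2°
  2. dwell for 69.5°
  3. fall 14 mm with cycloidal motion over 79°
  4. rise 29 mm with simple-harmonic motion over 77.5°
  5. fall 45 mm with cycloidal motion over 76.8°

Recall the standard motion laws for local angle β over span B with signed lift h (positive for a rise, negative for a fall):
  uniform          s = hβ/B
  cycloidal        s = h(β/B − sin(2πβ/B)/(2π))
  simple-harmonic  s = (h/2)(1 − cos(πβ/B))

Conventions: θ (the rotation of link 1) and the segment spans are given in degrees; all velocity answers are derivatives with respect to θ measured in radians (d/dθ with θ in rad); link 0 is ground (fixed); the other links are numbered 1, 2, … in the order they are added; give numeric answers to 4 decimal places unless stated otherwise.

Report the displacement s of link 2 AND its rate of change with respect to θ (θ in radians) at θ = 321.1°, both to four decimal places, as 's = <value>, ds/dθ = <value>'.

segment 1 (0° to 57.2°, cycloidal, h = 30) is passed completely: s = 0.0000 + (30) = 30.0000
segment 2 (57.2° to 126.7°, dwell): s unchanged at 30.0000
segment 3 (126.7° to 205.7°, cycloidal, h = -14) is passed completely: s = 30.0000 + (-14) = 16.0000
segment 4 (205.7° to 283.2°, simple-harmonic, h = 29) is passed completely: s = 16.0000 + (29) = 45.0000
θ = 321.1° falls in segment 5 (283.2° to 360°, cycloidal, h = -45): β = 321.1 − 283.2 = 37.9°, B = 76.8°; Δs = -45·(0.4935 − sin(2π·0.4935)/(2π)) = -21.9141; s = 45.0000 − 21.9141 = 23.0859
velocity in seg [283.2°–360°] (cycloidal), θ in radians: β = 37.9° = 0.6615 rad, B = 76.8° = 1.3404 rad; ds/dθ = (h/B)(1 − cos(2πβ/B)) = ((-45)/1.3404)(1 − cos(2π·0.4935)) = -67.115408 mm/rad

s = 23.0859, ds/dθ = -67.1154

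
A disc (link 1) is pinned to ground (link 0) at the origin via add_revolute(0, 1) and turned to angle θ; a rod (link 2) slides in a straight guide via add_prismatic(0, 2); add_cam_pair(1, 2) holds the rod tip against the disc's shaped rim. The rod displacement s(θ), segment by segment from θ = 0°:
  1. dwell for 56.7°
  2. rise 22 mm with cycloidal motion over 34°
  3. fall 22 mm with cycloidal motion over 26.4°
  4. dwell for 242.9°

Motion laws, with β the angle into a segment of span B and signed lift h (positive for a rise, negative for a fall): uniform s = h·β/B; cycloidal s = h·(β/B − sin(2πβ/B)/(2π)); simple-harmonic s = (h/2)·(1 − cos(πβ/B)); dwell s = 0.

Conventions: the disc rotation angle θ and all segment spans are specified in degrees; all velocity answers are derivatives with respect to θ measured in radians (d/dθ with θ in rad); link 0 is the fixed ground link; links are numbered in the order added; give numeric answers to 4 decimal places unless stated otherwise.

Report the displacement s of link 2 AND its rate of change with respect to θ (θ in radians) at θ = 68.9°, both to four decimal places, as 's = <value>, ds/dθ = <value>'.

segment 1 (0° to 56.7°, dwell): s unchanged at 0.0000
θ = 68.9° falls in segment 2 (56.7° to 90.7°, cycloidal, h = 22): β = 68.9 − 56.7 = 12.2°, B = 34°; Δs = 22·(0.3588 − sin(2π·0.3588)/(2π)) = 5.1798; s = 0.0000 + 5.1798 = 5.1798
velocity in seg [56.7°–90.7°] (cycloidal), θ in radians: β = 12.2° = 0.2129 rad, B = 34° = 0.5934 rad; ds/dθ = (h/B)(1 − cos(2πβ/B)) = (22/0.5934)(1 − cos(2π·0.3588)) = 60.493629 mm/rad

s = 5.1798, ds/dθ = 60.4936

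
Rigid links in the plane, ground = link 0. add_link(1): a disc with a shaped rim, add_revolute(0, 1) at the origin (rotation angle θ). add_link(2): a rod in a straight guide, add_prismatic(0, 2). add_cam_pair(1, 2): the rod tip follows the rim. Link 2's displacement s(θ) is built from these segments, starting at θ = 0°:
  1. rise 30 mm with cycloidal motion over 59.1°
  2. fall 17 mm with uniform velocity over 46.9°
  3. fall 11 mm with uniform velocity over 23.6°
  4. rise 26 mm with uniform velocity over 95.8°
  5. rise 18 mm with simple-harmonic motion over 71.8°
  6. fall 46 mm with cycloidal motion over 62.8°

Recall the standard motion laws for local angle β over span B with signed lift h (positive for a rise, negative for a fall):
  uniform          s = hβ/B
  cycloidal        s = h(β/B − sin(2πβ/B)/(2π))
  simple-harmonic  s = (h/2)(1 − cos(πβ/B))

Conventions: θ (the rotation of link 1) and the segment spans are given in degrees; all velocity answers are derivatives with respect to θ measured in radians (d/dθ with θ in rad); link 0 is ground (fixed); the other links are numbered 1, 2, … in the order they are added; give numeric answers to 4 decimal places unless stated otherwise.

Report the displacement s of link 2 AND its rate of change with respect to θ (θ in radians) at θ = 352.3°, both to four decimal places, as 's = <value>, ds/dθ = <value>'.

segment 1 (0° to 59.1°, cycloidal, h = 30) is passed completely: s = 0.0000 + (30) = 30.0000
segment 2 (59.1° to 106°, uniform, h = -17) is passed completely: s = 30.0000 + (-17) = 13.0000
segment 3 (106° to 129.6°, uniform, h = -11) is passed completely: s = 13.0000 + (-11) = 2.0000
segment 4 (129.6° to 225.4°, uniform, h = 26) is passed completely: s = 2.0000 + (26) = 28.0000
segment 5 (225.4° to 297.2°, simple-harmonic, h = 18) is passed completely: s = 28.0000 + (18) = 46.0000
θ = 352.3° falls in segment 6 (297.2° to 360°, cycloidal, h = -46): β = 352.3 − 297.2 = 55.1°, B = 62.8°; Δs = -46·(0.8774 − sin(2π·0.8774)/(2π)) = -45.4584; s = 46.0000 − 45.4584 = 0.5416
velocity in seg [297.2°–360°] (cycloidal), θ in radians: β = 55.1° = 0.9617 rad, B = 62.8° = 1.0961 rad; ds/dθ = (h/B)(1 − cos(2πβ/B)) = ((-46)/1.0961)(1 − cos(2π·0.8774)) = -11.850207 mm/rad

s = 0.5416, ds/dθ = -11.8502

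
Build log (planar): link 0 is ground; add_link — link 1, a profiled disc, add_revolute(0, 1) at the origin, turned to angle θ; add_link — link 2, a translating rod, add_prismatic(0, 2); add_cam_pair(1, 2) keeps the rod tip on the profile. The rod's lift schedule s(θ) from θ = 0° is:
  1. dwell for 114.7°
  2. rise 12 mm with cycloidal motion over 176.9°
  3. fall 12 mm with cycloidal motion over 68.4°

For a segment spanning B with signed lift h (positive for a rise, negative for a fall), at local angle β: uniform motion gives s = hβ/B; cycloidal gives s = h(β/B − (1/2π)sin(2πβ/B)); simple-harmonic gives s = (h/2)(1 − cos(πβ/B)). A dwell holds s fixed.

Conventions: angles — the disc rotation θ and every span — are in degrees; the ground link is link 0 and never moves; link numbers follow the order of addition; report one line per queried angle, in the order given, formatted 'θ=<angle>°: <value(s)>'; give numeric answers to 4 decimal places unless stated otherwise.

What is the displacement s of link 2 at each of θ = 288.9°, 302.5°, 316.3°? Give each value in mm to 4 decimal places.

seg 1 [0°–114.7°] dwell: s stays 0.0000
seg 2 [114.7°–291.6°] cycloidal, h=12: θ=288.9° here. β=174.2, B=176.9. 12·(0.9847 − sin(2π·0.9847)/(2π)) = 11.9997 → s = 11.9997
seg 2 [114.7°–291.6°] cycloidal, h=12: full span → s += 12 → s = 12.0000
seg 3 [291.6°–360°] cycloidal, h=-12: θ=302.5° here. β=10.9, B=68.4. -12·(0.1594 − sin(2π·0.1594)/(2π)) = -0.3039 → s = 11.6961
seg 3 [291.6°–360°] cycloidal, h=-12: θ=316.3° here. β=24.7, B=68.4. -12·(0.3611 − sin(2π·0.3611)/(2π)) = -2.8703 → s = 9.1297

θ=288.9°: 11.9997
θ=302.5°: 11.6961
θ=316.3°: 9.1297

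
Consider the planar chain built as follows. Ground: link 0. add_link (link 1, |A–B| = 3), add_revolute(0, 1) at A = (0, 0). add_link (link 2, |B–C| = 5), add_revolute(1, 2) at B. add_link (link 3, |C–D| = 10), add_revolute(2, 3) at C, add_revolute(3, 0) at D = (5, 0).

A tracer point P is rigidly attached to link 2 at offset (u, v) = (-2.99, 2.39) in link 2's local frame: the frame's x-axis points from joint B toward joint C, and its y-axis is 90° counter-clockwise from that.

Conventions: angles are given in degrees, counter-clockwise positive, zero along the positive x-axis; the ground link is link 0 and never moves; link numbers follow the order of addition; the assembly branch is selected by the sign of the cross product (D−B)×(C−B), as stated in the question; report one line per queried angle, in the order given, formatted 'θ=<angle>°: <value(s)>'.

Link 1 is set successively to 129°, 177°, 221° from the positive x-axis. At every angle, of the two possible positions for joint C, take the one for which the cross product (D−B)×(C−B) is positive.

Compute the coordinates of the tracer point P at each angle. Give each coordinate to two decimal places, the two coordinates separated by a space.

A=(0,0), D=(5.00,0)
θ=129°: B = A + 3.00·(cos129°, sin129°) = (-1.8880, 2.3314)
θ=129°: |BD| = 7.2718
θ=129°: circle(B,5.00) ∩ circle(D,10.00): a=-1.5210, h=4.7631
θ=129°:   candidates: C₊=(-1.8015,7.3307) cross=34.636; C₋=(-4.8557,-1.6925) cross=-34.636
θ=129°:   branch + wants cross > 0 → take C=(-1.8015,7.3307) (cross=34.636)
θ=129°: ex = (C−B)/|BC| = (0.0173,0.9999); ey = (-0.9999,0.0173)
θ=129°: P = B + -2.99·ex + 2.39·ey = (-4.3293,-0.6168)
θ=177°: B = A + 3.00·(cos177°, sin177°) = (-2.9959, 0.1570)
θ=177°: |BD| = 7.9974
θ=177°: circle(B,5.00) ∩ circle(D,10.00): a=-0.6903, h=4.9521
θ=177°:   candidates: C₊=(-3.5888,5.1217) cross=39.604; C₋=(-3.7833,-4.7806) cross=-39.604
θ=177°:   branch + wants cross > 0 → take C=(-3.5888,5.1217) (cross=39.604)
θ=177°: ex = (C−B)/|BC| = (-0.1186,0.9929); ey = (-0.9929,-0.1186)
θ=177°: P = B + -2.99·ex + 2.39·ey = (-5.0144,-3.0953)
θ=221°: B = A + 3.00·(cos221°, sin221°) = (-2.2641, -1.9682)
θ=221°: |BD| = 7.5260
θ=221°: circle(B,5.00) ∩ circle(D,10.00): a=-1.2197, h=4.8490
θ=221°:   candidates: C₊=(-4.7094,2.3931) cross=36.493; C₋=(-2.1733,-6.9674) cross=-36.493
θ=221°:   branch + wants cross > 0 → take C=(-4.7094,2.3931) (cross=36.493)
θ=221°: ex = (C−B)/|BC| = (-0.4891,0.8722); ey = (-0.8722,-0.4891)
θ=221°: P = B + -2.99·ex + 2.39·ey = (-2.8865,-5.7451)

θ=129°: -4.33 -0.62
θ=177°: -5.01 -3.10
θ=221°: -2.89 -5.75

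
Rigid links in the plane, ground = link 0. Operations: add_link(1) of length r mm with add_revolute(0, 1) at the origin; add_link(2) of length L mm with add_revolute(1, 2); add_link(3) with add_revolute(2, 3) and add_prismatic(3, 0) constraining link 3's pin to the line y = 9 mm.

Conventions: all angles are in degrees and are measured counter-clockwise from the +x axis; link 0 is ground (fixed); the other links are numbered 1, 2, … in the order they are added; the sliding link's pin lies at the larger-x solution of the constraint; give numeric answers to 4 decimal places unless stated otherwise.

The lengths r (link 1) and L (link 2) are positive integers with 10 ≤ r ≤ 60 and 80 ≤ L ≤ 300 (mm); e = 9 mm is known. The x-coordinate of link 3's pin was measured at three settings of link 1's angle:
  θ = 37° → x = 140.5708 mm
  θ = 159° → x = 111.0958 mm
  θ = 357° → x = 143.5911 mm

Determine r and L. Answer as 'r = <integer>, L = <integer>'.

constraint per measurement: (x − r cos θ)² + (r sin θ − e)² = L²
subtracting the θ₁ and θ₂ equations cancels the r² and L² terms:
r = (x₁² − x₂²) / (2[(x₁cos θ₁ + e sin θ₁) − (x₂cos θ₂ + e sin θ₂)]) = 17.0000 → r = 17
L² = (x₁ − r cos θ₁)² + (r sin θ₁ − e)² = 16128.9901 → L = 127.0000 → L = 127
check at θ₃=357°: x = 143.5911 (printed 143.5911) ✓

r = 17, L = 127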